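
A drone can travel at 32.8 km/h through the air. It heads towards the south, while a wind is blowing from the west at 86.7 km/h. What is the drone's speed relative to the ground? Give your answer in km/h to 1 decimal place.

92.7 km/h

Taking east as x and north as y: velocity relative to the air = (0.000, -32.800) km/h; the air relative to ground = (86.700, 0.000) km/h.
Velocity relative to ground = (0.000, -32.800) + (86.700, 0.000) = (86.700, -32.800) km/h.
Speed = |(86.700, -32.800)| = 92.697 km/h.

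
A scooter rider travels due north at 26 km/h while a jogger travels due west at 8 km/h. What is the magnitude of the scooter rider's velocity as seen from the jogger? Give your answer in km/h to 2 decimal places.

Taking east as x and north as y: scooter rider velocity = (0.000, 26.000) km/h; jogger velocity = (-8.000, 0.000) km/h.
Velocity of scooter rider relative to jogger = (0.000, 26.000) − (-8.000, 0.000) = (8.000, 26.000) km/h.
Magnitude = |(8.000, 26.000)| = 27.203 km/h.

27.20 km/h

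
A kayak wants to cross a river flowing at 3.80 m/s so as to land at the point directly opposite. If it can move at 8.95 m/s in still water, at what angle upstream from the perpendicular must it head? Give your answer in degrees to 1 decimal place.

25.1°

To cancel the current, the upstream component of the kayak's velocity must equal the flow: 8.95 sin θ = 3.80.
sin θ = 3.80 / 8.95 = 0.4246.
θ = arcsin(0.4246) = 25.124°.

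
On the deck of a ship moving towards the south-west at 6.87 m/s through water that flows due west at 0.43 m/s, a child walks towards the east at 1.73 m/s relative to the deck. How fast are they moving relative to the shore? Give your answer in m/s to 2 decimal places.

In east/north components (m/s): child relative to ship = (1.730, 0.000); ship relative to water = (-4.858, -4.858); water relative to ground = (-0.430, 0.000).
Sum = (-3.558, -4.858) m/s.
Speed = |(-3.558, -4.858)| = 6.021 m/s.

6.02 m/s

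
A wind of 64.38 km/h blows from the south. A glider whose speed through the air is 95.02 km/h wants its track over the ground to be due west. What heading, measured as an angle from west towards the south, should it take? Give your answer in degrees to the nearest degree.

43°

The wind pushes perpendicular to the desired track; the heading must have a component into the wind equal to 64.38 km/h: 95.02 sin θ = 64.38.
sin θ = 0.6775, so θ = 42.652°.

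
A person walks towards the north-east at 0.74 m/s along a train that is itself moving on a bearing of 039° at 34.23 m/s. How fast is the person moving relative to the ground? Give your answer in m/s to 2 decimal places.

34.97 m/s

Taking east as x and north as y: train velocity = (21.542, 26.602) m/s; person velocity relative to train = (0.523, 0.523) m/s.
Velocity relative to ground = (21.542, 26.602) + (0.523, 0.523) = (22.065, 27.125) m/s.
Speed = |(22.065, 27.125)| = 34.966 m/s.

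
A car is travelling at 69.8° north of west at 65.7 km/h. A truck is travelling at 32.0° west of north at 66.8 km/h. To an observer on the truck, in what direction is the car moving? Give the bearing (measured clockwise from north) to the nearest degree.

Taking east as x and north as y: car velocity = (-22.686, 61.659) km/h; truck velocity = (-35.399, 56.650) km/h.
Velocity of car relative to truck = (-22.686, 61.659) − (-35.399, 56.650) = (12.713, 5.009) km/h.
Bearing = atan2(12.71, 5.01) = 68.49° clockwise from north.

068°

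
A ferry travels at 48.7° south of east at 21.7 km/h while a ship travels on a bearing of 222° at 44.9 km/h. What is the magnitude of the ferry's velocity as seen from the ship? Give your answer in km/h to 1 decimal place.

Taking east as x and north as y: ferry velocity = (14.322, -16.302) km/h; ship velocity = (-30.044, -33.367) km/h.
Velocity of ferry relative to ship = (14.322, -16.302) − (-30.044, -33.367) = (44.366, 17.065) km/h.
Magnitude = |(44.366, 17.065)| = 47.535 km/h.

47.5 km/h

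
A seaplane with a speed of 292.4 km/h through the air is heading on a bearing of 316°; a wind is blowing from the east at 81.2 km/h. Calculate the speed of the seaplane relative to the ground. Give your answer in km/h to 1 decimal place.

Taking east as x and north as y: velocity relative to the air = (-203.118, 210.335) km/h; the air relative to ground = (-81.200, 0.000) km/h.
Velocity relative to ground = (-203.118, 210.335) + (-81.200, 0.000) = (-284.318, 210.335) km/h.
Speed = |(-284.318, 210.335)| = 353.663 km/h.

353.7 km/h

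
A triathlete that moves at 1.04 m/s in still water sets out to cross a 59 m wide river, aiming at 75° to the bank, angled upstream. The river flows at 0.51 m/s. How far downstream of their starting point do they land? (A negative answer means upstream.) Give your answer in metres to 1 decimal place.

14.1 m

Perpendicular speed = 1.005 m/s; crossing time = 59 / 1.005 = 58.732 s.
Net downstream speed = 0.241 m/s.
Drift = 0.241 × 58.732 = 14.144 m (downstream).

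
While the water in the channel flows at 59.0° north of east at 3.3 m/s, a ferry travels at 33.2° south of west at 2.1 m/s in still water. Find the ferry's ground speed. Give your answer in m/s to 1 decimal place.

1.7 m/s

Taking east as x and north as y: velocity relative to the water = (-1.757, -1.150) m/s; the water relative to ground = (1.700, 2.829) m/s.
Velocity relative to ground = (-1.757, -1.150) + (1.700, 2.829) = (-0.058, 1.679) m/s.
Speed = |(-0.058, 1.679)| = 1.680 m/s.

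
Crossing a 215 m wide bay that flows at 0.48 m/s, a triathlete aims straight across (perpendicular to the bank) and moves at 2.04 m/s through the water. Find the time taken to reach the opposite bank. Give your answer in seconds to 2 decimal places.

105.39 s

The component of the triathlete's velocity perpendicular to the bank is 2.04 m/s.
Only the cross-stream component determines the crossing time; the current contributes nothing perpendicular to the bank.
Time = 215 / 2.040 = 105.392 s.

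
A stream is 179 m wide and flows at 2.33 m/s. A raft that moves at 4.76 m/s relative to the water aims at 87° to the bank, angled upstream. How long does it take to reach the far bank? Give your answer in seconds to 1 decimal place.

37.7 s

The component of the raft's velocity perpendicular to the bank is 4.76 × sin 87° = 4.753 m/s.
The current is parallel to the bank, so it does not affect the crossing time.
Time = 179 / 4.753 = 37.657 s.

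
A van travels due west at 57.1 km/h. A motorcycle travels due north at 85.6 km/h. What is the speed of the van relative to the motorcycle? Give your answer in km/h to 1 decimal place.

102.9 km/h

Taking east as x and north as y: van velocity = (-57.100, 0.000) km/h; motorcycle velocity = (0.000, 85.600) km/h.
Velocity of van relative to motorcycle = (-57.100, 0.000) − (0.000, 85.600) = (-57.100, -85.600) km/h.
Magnitude = |(-57.100, -85.600)| = 102.897 km/h.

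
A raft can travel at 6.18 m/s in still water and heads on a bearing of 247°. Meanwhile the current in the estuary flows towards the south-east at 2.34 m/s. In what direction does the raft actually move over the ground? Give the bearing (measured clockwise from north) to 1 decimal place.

224.8°

Taking east as x and north as y: velocity relative to the water = (-5.689, -2.415) m/s; the water relative to ground = (1.655, -1.655) m/s.
Velocity relative to ground = (-5.689, -2.415) + (1.655, -1.655) = (-4.034, -4.069) m/s.
Bearing = atan2(-4.03, -4.07) = 224.75° clockwise from north.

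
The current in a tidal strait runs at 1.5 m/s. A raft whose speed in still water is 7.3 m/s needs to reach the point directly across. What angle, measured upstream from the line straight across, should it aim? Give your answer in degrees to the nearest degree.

To cancel the current, the upstream component of the raft's velocity must equal the flow: 7.3 sin θ = 1.5.
sin θ = 1.5 / 7.3 = 0.2055.
θ = arcsin(0.2055) = 11.858°.

12°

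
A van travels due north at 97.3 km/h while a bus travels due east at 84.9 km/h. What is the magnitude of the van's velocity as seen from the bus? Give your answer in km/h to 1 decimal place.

129.1 km/h

Taking east as x and north as y: van velocity = (0.000, 97.300) km/h; bus velocity = (84.900, 0.000) km/h.
Velocity of van relative to bus = (0.000, 97.300) − (84.900, 0.000) = (-84.900, 97.300) km/h.
Magnitude = |(-84.900, 97.300)| = 129.133 km/h.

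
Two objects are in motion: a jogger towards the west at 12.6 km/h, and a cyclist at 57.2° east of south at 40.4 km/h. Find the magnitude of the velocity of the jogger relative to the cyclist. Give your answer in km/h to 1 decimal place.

51.4 km/h

Taking east as x and north as y: jogger velocity = (-12.600, 0.000) km/h; cyclist velocity = (33.959, -21.885) km/h.
Velocity of jogger relative to cyclist = (-12.600, 0.000) − (33.959, -21.885) = (-46.559, 21.885) km/h.
Magnitude = |(-46.559, 21.885)| = 51.446 km/h.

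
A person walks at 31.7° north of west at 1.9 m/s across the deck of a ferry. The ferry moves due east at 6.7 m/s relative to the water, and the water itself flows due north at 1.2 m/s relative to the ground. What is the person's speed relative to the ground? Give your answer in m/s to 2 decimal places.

5.54 m/s

In east/north components (m/s): person relative to ferry = (-1.617, 0.998); ferry relative to water = (6.700, 0.000); water relative to ground = (0.000, 1.200).
Sum = (5.083, 2.198) m/s.
Speed = |(5.083, 2.198)| = 5.538 m/s.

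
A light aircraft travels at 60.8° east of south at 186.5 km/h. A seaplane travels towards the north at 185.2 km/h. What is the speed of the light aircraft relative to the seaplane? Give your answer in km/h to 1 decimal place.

320.6 km/h

Taking east as x and north as y: light aircraft velocity = (162.800, -90.986) km/h; seaplane velocity = (0.000, 185.200) km/h.
Velocity of light aircraft relative to seaplane = (162.800, -90.986) − (0.000, 185.200) = (162.800, -276.186) km/h.
Magnitude = |(162.800, -276.186)| = 320.597 km/h.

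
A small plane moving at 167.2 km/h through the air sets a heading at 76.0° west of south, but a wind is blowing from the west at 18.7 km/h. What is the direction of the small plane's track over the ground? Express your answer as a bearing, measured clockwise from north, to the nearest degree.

Taking east as x and north as y: velocity relative to the air = (-162.233, -40.449) km/h; the air relative to ground = (18.700, 0.000) km/h.
Velocity relative to ground = (-162.233, -40.449) + (18.700, 0.000) = (-143.533, -40.449) km/h.
Bearing = atan2(-143.53, -40.45) = 254.26° clockwise from north.

254°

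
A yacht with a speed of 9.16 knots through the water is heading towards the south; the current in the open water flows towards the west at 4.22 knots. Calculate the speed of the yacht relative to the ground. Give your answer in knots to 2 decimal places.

10.09 knots

Taking east as x and north as y: velocity relative to the water = (0.000, -9.160) knots; the water relative to ground = (-4.220, 0.000) knots.
Velocity relative to ground = (0.000, -9.160) + (-4.220, 0.000) = (-4.220, -9.160) knots.
Speed = |(-4.220, -9.160)| = 10.085 knots.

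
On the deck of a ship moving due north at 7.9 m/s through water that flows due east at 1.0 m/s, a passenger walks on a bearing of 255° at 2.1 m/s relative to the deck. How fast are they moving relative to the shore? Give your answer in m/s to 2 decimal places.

7.43 m/s

In east/north components (m/s): passenger relative to ship = (-2.028, -0.544); ship relative to water = (0.000, 7.900); water relative to ground = (1.000, 0.000).
Sum = (-1.028, 7.356) m/s.
Speed = |(-1.028, 7.356)| = 7.428 m/s.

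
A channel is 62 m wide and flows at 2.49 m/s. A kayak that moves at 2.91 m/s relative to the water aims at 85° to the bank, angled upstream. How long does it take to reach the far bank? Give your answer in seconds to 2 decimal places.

21.39 s

The component of the kayak's velocity perpendicular to the bank is 2.91 × sin 85° = 2.899 m/s.
The flow acts along the bank and has no component across it.
Time = 62 / 2.899 = 21.387 s.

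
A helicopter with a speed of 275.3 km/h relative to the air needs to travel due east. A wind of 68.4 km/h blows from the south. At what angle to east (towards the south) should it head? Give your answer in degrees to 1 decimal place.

The wind pushes perpendicular to the desired track; the heading must have a component into the wind equal to 68.4 km/h: 275.3 sin θ = 68.4.
sin θ = 0.2485, so θ = 14.386°.

14.4°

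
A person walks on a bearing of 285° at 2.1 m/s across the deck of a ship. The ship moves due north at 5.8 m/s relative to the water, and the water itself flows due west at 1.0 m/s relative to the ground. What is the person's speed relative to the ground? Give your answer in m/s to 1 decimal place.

7.0 m/s

In east/north components (m/s): person relative to ship = (-2.028, 0.544); ship relative to water = (0.000, 5.800); water relative to ground = (-1.000, 0.000).
Sum = (-3.028, 6.344) m/s.
Speed = |(-3.028, 6.344)| = 7.029 m/s.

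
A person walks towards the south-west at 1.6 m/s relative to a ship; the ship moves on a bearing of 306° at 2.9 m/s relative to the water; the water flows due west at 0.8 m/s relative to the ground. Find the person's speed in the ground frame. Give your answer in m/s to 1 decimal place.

4.3 m/s

In east/north components (m/s): person relative to ship = (-1.131, -1.131); ship relative to water = (-2.346, 1.705); water relative to ground = (-0.800, 0.000).
Sum = (-4.278, 0.573) m/s.
Speed = |(-4.278, 0.573)| = 4.316 m/s.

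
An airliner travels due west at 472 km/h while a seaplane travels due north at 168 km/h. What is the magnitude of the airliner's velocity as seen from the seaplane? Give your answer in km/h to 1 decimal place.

Taking east as x and north as y: airliner velocity = (-472.000, 0.000) km/h; seaplane velocity = (0.000, 168.000) km/h.
Velocity of airliner relative to seaplane = (-472.000, 0.000) − (0.000, 168.000) = (-472.000, -168.000) km/h.
Magnitude = |(-472.000, -168.000)| = 501.007 km/h.

501.0 km/h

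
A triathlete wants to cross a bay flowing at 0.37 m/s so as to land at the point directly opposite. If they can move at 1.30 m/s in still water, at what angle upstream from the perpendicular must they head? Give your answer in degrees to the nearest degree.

To cancel the current, the upstream component of the triathlete's velocity must equal the flow: 1.30 sin θ = 0.37.
sin θ = 0.37 / 1.30 = 0.2846.
θ = arcsin(0.2846) = 16.536°.

17°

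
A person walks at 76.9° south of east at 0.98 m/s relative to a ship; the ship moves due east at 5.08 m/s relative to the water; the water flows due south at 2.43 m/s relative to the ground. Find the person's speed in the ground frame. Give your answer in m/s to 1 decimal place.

6.3 m/s

In east/north components (m/s): person relative to ship = (0.222, -0.954); ship relative to water = (5.080, 0.000); water relative to ground = (0.000, -2.430).
Sum = (5.302, -3.384) m/s.
Speed = |(5.302, -3.384)| = 6.290 m/s.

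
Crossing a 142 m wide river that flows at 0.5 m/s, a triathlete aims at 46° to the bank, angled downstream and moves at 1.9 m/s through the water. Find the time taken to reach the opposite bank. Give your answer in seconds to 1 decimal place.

The component of the triathlete's velocity perpendicular to the bank is 1.9 × sin 46° = 1.367 m/s.
The flow acts along the bank and has no component across it.
Time = 142 / 1.367 = 103.896 s.

103.9 s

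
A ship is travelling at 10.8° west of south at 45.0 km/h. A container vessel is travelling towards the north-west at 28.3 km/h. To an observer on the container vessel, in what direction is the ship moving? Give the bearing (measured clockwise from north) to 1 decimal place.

Taking east as x and north as y: ship velocity = (-8.432, -44.203) km/h; container vessel velocity = (-20.011, 20.011) km/h.
Velocity of ship relative to container vessel = (-8.432, -44.203) − (-20.011, 20.011) = (11.579, -64.214) km/h.
Bearing = atan2(11.58, -64.21) = 169.78° clockwise from north.

169.8°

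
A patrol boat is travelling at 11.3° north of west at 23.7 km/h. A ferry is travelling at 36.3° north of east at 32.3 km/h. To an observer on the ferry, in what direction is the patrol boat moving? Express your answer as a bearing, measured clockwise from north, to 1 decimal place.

Taking east as x and north as y: patrol boat velocity = (-23.241, 4.644) km/h; ferry velocity = (26.031, 19.122) km/h.
Velocity of patrol boat relative to ferry = (-23.241, 4.644) − (26.031, 19.122) = (-49.272, -14.478) km/h.
Bearing = atan2(-49.27, -14.48) = 253.63° clockwise from north.

253.6°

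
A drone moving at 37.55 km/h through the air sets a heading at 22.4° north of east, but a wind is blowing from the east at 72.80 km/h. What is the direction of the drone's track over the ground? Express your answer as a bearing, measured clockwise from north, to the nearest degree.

Taking east as x and north as y: velocity relative to the air = (34.717, 14.309) km/h; the air relative to ground = (-72.800, 0.000) km/h.
Velocity relative to ground = (34.717, 14.309) + (-72.800, 0.000) = (-38.083, 14.309) km/h.
Bearing = atan2(-38.08, 14.31) = 290.59° clockwise from north.

291°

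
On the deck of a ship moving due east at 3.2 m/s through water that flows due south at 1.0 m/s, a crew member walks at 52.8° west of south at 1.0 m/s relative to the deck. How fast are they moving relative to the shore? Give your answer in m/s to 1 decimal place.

2.9 m/s

In east/north components (m/s): crew member relative to ship = (-0.797, -0.605); ship relative to water = (3.200, 0.000); water relative to ground = (0.000, -1.000).
Sum = (2.403, -1.605) m/s.
Speed = |(2.403, -1.605)| = 2.890 m/s.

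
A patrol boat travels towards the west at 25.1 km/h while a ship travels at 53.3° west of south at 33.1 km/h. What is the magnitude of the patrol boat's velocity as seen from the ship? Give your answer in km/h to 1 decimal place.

Taking east as x and north as y: patrol boat velocity = (-25.100, 0.000) km/h; ship velocity = (-26.539, -19.781) km/h.
Velocity of patrol boat relative to ship = (-25.100, 0.000) − (-26.539, -19.781) = (1.439, 19.781) km/h.
Magnitude = |(1.439, 19.781)| = 19.834 km/h.

19.8 km/h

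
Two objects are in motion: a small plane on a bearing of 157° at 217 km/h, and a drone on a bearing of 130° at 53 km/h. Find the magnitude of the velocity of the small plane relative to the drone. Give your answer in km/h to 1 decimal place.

171.5 km/h

Taking east as x and north as y: small plane velocity = (84.789, -199.750) km/h; drone velocity = (40.600, -34.068) km/h.
Velocity of small plane relative to drone = (84.789, -199.750) − (40.600, -34.068) = (44.188, -165.682) km/h.
Magnitude = |(44.188, -165.682)| = 171.473 km/h.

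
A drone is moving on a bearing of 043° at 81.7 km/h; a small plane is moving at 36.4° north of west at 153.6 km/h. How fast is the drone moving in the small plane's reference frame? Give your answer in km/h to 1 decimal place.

182.1 km/h

Taking east as x and north as y: drone velocity = (55.719, 59.752) km/h; small plane velocity = (-123.632, 91.149) km/h.
Velocity of drone relative to small plane = (55.719, 59.752) − (-123.632, 91.149) = (179.351, -31.398) km/h.
Magnitude = |(179.351, -31.398)| = 182.078 km/h.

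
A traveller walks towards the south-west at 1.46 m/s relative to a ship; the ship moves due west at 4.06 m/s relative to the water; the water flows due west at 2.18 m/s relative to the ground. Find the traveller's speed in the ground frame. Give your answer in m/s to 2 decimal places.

In east/north components (m/s): traveller relative to ship = (-1.032, -1.032); ship relative to water = (-4.060, 0.000); water relative to ground = (-2.180, 0.000).
Sum = (-7.272, -1.032) m/s.
Speed = |(-7.272, -1.032)| = 7.345 m/s.

7.35 m/s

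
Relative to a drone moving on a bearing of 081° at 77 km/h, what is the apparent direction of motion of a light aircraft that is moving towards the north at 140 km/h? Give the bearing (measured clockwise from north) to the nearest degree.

Taking east as x and north as y: light aircraft velocity = (0.000, 140.000) km/h; drone velocity = (76.052, 12.045) km/h.
Velocity of light aircraft relative to drone = (0.000, 140.000) − (76.052, 12.045) = (-76.052, 127.955) km/h.
Bearing = atan2(-76.05, 127.95) = 329.27° clockwise from north.

329°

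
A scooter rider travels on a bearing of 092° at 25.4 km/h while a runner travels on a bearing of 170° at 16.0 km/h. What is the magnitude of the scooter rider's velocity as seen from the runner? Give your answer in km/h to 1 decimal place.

Taking east as x and north as y: scooter rider velocity = (25.385, -0.886) km/h; runner velocity = (2.778, -15.757) km/h.
Velocity of scooter rider relative to runner = (25.385, -0.886) − (2.778, -15.757) = (22.606, 14.870) km/h.
Magnitude = |(22.606, 14.870)| = 27.059 km/h.

27.1 km/h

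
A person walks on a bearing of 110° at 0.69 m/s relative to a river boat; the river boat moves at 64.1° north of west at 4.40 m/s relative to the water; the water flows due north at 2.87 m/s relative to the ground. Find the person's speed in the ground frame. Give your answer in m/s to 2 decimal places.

6.71 m/s

In east/north components (m/s): person relative to river boat = (0.648, -0.236); river boat relative to water = (-1.922, 3.958); water relative to ground = (0.000, 2.870).
Sum = (-1.274, 6.592) m/s.
Speed = |(-1.274, 6.592)| = 6.714 m/s.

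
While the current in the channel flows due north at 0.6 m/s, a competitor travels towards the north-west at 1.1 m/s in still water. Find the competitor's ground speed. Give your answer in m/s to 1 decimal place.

Taking east as x and north as y: velocity relative to the water = (-0.778, 0.778) m/s; the water relative to ground = (0.000, 0.600) m/s.
Velocity relative to ground = (-0.778, 0.778) + (0.000, 0.600) = (-0.778, 1.378) m/s.
Speed = |(-0.778, 1.378)| = 1.582 m/s.

1.6 m/s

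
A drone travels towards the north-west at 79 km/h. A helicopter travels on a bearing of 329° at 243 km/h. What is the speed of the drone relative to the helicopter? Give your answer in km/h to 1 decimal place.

167.4 km/h

Taking east as x and north as y: drone velocity = (-55.861, 55.861) km/h; helicopter velocity = (-125.154, 208.292) km/h.
Velocity of drone relative to helicopter = (-55.861, 55.861) − (-125.154, 208.292) = (69.293, -152.430) km/h.
Magnitude = |(69.293, -152.430)| = 167.441 km/h.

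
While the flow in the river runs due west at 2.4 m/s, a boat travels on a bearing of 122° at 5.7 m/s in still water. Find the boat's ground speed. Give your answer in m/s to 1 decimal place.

Taking east as x and north as y: velocity relative to the water = (4.834, -3.021) m/s; the water relative to ground = (-2.400, 0.000) m/s.
Velocity relative to ground = (4.834, -3.021) + (-2.400, 0.000) = (2.434, -3.021) m/s.
Speed = |(2.434, -3.021)| = 3.879 m/s.

3.9 m/s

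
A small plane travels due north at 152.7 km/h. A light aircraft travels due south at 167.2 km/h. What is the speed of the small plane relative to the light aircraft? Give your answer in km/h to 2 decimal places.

319.90 km/h

Taking east as x and north as y: small plane velocity = (0.000, 152.700) km/h; light aircraft velocity = (0.000, -167.200) km/h.
Velocity of small plane relative to light aircraft = (0.000, 152.700) − (0.000, -167.200) = (0.000, 319.900) km/h.
Magnitude = |(0.000, 319.900)| = 319.900 km/h.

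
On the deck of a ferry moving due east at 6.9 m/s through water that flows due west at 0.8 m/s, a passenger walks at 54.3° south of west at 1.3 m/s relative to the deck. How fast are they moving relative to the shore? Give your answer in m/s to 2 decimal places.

In east/north components (m/s): passenger relative to ferry = (-0.759, -1.056); ferry relative to water = (6.900, 0.000); water relative to ground = (-0.800, 0.000).
Sum = (5.341, -1.056) m/s.
Speed = |(5.341, -1.056)| = 5.445 m/s.

5.44 m/s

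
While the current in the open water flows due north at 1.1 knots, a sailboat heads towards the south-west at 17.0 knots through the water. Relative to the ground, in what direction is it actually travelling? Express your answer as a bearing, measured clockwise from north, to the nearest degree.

228°

Taking east as x and north as y: velocity relative to the water = (-12.021, -12.021) knots; the water relative to ground = (0.000, 1.100) knots.
Velocity relative to ground = (-12.021, -12.021) + (0.000, 1.100) = (-12.021, -10.921) knots.
Bearing = atan2(-12.02, -10.92) = 227.75° clockwise from north.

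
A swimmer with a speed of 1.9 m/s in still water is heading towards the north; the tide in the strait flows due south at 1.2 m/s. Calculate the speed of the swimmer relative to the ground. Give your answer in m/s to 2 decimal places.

Taking east as x and north as y: velocity relative to the water = (0.000, 1.900) m/s; the water relative to ground = (0.000, -1.200) m/s.
Velocity relative to ground = (0.000, 1.900) + (0.000, -1.200) = (0.000, 0.700) m/s.
Speed = |(0.000, 0.700)| = 0.700 m/s.

0.70 m/s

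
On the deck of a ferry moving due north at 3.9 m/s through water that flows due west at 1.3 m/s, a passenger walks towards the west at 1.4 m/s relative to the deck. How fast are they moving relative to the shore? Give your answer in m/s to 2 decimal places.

4.74 m/s

In east/north components (m/s): passenger relative to ferry = (-1.400, 0.000); ferry relative to water = (0.000, 3.900); water relative to ground = (-1.300, 0.000).
Sum = (-2.700, 3.900) m/s.
Speed = |(-2.700, 3.900)| = 4.743 m/s.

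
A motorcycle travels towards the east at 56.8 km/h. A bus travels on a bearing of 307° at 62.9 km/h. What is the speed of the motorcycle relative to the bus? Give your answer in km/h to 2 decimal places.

Taking east as x and north as y: motorcycle velocity = (56.800, 0.000) km/h; bus velocity = (-50.234, 37.854) km/h.
Velocity of motorcycle relative to bus = (56.800, 0.000) − (-50.234, 37.854) = (107.034, -37.854) km/h.
Magnitude = |(107.034, -37.854)| = 113.531 km/h.

113.53 km/h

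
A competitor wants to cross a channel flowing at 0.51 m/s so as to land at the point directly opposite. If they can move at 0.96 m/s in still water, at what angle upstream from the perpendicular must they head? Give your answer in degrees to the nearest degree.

32°

To cancel the current, the upstream component of the competitor's velocity must equal the flow: 0.96 sin θ = 0.51.
sin θ = 0.51 / 0.96 = 0.5312.
θ = arcsin(0.5312) = 32.090°.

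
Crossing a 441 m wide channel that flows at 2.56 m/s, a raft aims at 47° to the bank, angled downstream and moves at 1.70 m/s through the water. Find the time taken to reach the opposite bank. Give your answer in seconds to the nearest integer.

355 s

The component of the raft's velocity perpendicular to the bank is 1.70 × sin 47° = 1.243 m/s.
The flow acts along the bank and has no component across it.
Time = 441 / 1.243 = 354.701 s.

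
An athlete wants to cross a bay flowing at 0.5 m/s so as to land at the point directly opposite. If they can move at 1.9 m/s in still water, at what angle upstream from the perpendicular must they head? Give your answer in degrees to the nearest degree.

15°

To cancel the current, the upstream component of the athlete's velocity must equal the flow: 1.9 sin θ = 0.5.
sin θ = 0.5 / 1.9 = 0.2632.
θ = arcsin(0.2632) = 15.258°.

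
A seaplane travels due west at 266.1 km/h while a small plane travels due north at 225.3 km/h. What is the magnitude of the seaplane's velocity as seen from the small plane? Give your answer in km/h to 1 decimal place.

Taking east as x and north as y: seaplane velocity = (-266.100, 0.000) km/h; small plane velocity = (0.000, 225.300) km/h.
Velocity of seaplane relative to small plane = (-266.100, 0.000) − (0.000, 225.300) = (-266.100, -225.300) km/h.
Magnitude = |(-266.100, -225.300)| = 348.668 km/h.

348.7 km/h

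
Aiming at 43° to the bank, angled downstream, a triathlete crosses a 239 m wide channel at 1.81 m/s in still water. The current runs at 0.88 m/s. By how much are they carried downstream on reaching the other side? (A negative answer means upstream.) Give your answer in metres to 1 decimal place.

Perpendicular speed = 1.234 m/s; crossing time = 239 / 1.234 = 193.614 s.
Net downstream speed = 2.204 m/s.
Drift = 2.204 × 193.614 = 426.676 m (downstream).

426.7 m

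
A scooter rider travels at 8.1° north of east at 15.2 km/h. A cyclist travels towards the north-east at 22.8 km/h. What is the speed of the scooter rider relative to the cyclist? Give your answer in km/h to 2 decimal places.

Taking east as x and north as y: scooter rider velocity = (15.048, 2.142) km/h; cyclist velocity = (16.122, 16.122) km/h.
Velocity of scooter rider relative to cyclist = (15.048, 2.142) − (16.122, 16.122) = (-1.074, -13.980) km/h.
Magnitude = |(-1.074, -13.980)| = 14.022 km/h.

14.02 km/h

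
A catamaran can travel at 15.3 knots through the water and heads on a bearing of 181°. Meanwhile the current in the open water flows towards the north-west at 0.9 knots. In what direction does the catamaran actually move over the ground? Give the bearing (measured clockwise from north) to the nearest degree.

Taking east as x and north as y: velocity relative to the water = (-0.267, -15.298) knots; the water relative to ground = (-0.636, 0.636) knots.
Velocity relative to ground = (-0.267, -15.298) + (-0.636, 0.636) = (-0.903, -14.661) knots.
Bearing = atan2(-0.90, -14.66) = 183.53° clockwise from north.

184°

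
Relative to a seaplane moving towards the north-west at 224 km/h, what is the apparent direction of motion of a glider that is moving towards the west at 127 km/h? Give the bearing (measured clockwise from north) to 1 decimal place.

Taking east as x and north as y: glider velocity = (-127.000, 0.000) km/h; seaplane velocity = (-158.392, 158.392) km/h.
Velocity of glider relative to seaplane = (-127.000, 0.000) − (-158.392, 158.392) = (31.392, -158.392) km/h.
Bearing = atan2(31.39, -158.39) = 168.79° clockwise from north.

168.8°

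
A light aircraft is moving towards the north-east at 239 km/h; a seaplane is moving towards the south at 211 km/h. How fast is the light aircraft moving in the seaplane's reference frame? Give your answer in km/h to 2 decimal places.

Taking east as x and north as y: light aircraft velocity = (168.999, 168.999) km/h; seaplane velocity = (0.000, -211.000) km/h.
Velocity of light aircraft relative to seaplane = (168.999, 168.999) − (0.000, -211.000) = (168.999, 379.999) km/h.
Magnitude = |(168.999, 379.999)| = 415.884 km/h.

415.88 km/h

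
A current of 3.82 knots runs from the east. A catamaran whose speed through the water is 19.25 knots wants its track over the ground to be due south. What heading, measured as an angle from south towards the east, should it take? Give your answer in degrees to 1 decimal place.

11.4°

The current pushes perpendicular to the desired track; the heading must have a component into the current equal to 3.82 knots: 19.25 sin θ = 3.82.
sin θ = 0.1984, so θ = 11.446°.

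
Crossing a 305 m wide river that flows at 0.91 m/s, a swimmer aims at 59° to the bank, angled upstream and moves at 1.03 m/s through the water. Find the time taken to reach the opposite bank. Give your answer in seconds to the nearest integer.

345 s

The component of the swimmer's velocity perpendicular to the bank is 1.03 × sin 59° = 0.883 m/s.
Only the cross-stream component determines the crossing time; the current contributes nothing perpendicular to the bank.
Time = 305 / 0.883 = 345.459 s.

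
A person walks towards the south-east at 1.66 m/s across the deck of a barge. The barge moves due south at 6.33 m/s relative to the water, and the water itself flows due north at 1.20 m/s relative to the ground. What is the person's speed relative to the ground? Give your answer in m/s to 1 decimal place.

In east/north components (m/s): person relative to barge = (1.174, -1.174); barge relative to water = (0.000, -6.330); water relative to ground = (0.000, 1.200).
Sum = (1.174, -6.304) m/s.
Speed = |(1.174, -6.304)| = 6.412 m/s.

6.4 m/s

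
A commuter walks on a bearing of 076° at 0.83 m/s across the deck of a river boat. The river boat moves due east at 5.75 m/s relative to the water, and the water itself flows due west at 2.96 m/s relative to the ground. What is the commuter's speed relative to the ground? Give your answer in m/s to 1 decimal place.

3.6 m/s

In east/north components (m/s): commuter relative to river boat = (0.805, 0.201); river boat relative to water = (5.750, 0.000); water relative to ground = (-2.960, 0.000).
Sum = (3.595, 0.201) m/s.
Speed = |(3.595, 0.201)| = 3.601 m/s.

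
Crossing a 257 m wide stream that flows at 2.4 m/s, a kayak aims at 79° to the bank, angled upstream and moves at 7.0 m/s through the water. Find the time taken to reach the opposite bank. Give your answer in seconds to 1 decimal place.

The component of the kayak's velocity perpendicular to the bank is 7.0 × sin 79° = 6.871 m/s.
Only the cross-stream component determines the crossing time; the current contributes nothing perpendicular to the bank.
Time = 257 / 6.871 = 37.401 s.

37.4 s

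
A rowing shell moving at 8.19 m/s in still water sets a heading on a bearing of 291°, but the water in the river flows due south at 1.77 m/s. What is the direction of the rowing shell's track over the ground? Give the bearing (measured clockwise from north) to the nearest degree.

279°

Taking east as x and north as y: velocity relative to the water = (-7.646, 2.935) m/s; the water relative to ground = (0.000, -1.770) m/s.
Velocity relative to ground = (-7.646, 2.935) + (0.000, -1.770) = (-7.646, 1.165) m/s.
Bearing = atan2(-7.65, 1.17) = 278.66° clockwise from north.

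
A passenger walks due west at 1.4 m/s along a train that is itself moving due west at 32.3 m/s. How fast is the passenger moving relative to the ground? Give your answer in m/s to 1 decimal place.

Taking east as x and north as y: train velocity = (-32.300, 0.000) m/s; passenger velocity relative to train = (-1.400, 0.000) m/s.
Velocity relative to ground = (-32.300, 0.000) + (-1.400, 0.000) = (-33.700, 0.000) m/s.
Speed = |(-33.700, 0.000)| = 33.700 m/s.

33.7 m/s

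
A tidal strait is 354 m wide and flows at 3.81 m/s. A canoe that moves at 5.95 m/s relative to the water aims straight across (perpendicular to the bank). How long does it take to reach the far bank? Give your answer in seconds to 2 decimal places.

The component of the canoe's velocity perpendicular to the bank is 5.95 m/s.
The flow acts along the bank and has no component across it.
Time = 354 / 5.950 = 59.496 s.

59.50 s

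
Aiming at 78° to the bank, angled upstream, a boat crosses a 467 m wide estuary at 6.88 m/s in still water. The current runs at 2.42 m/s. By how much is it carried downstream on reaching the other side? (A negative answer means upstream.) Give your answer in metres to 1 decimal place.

Perpendicular speed = 6.730 m/s; crossing time = 467 / 6.730 = 69.394 s.
Net downstream speed = 0.990 m/s.
Drift = 0.990 × 69.394 = 68.670 m (downstream).

68.7 m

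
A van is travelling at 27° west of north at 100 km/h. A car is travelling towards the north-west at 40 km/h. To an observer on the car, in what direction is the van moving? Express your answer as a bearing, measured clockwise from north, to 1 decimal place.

344.3°

Taking east as x and north as y: van velocity = (-45.399, 89.101) km/h; car velocity = (-28.284, 28.284) km/h.
Velocity of van relative to car = (-45.399, 89.101) − (-28.284, 28.284) = (-17.115, 60.816) km/h.
Bearing = atan2(-17.11, 60.82) = 344.28° clockwise from north.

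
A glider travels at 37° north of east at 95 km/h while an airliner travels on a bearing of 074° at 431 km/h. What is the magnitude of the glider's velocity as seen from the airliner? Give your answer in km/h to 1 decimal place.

Taking east as x and north as y: glider velocity = (75.870, 57.172) km/h; airliner velocity = (414.304, 118.800) km/h.
Velocity of glider relative to airliner = (75.870, 57.172) − (414.304, 118.800) = (-338.433, -61.627) km/h.
Magnitude = |(-338.433, -61.627)| = 343.999 km/h.

344.0 km/h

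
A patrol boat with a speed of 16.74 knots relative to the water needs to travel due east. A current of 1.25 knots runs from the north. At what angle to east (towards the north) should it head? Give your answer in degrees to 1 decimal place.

4.3°

The current pushes perpendicular to the desired track; the heading must have a component into the current equal to 1.25 knots: 16.74 sin θ = 1.25.
sin θ = 0.0747, so θ = 4.282°.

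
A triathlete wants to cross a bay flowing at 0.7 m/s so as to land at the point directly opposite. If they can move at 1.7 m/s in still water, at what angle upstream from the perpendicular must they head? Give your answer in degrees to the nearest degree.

24°

To cancel the current, the upstream component of the triathlete's velocity must equal the flow: 1.7 sin θ = 0.7.
sin θ = 0.7 / 1.7 = 0.4118.
θ = arcsin(0.4118) = 24.316°.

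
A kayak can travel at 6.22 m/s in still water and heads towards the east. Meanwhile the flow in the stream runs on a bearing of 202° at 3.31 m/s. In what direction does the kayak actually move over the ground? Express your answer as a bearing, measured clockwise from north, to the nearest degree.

Taking east as x and north as y: velocity relative to the water = (6.220, 0.000) m/s; the water relative to ground = (-1.240, -3.069) m/s.
Velocity relative to ground = (6.220, 0.000) + (-1.240, -3.069) = (4.980, -3.069) m/s.
Bearing = atan2(4.98, -3.07) = 121.64° clockwise from north.

122°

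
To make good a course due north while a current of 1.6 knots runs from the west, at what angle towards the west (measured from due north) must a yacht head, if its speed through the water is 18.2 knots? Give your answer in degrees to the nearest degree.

The current pushes perpendicular to the desired track; the heading must have a component into the current equal to 1.6 knots: 18.2 sin θ = 1.6.
sin θ = 0.0879, so θ = 5.044°.

5°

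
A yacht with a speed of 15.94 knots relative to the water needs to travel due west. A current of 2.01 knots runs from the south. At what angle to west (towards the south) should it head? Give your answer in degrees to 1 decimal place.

7.2°

The current pushes perpendicular to the desired track; the heading must have a component into the current equal to 2.01 knots: 15.94 sin θ = 2.01.
sin θ = 0.1261, so θ = 7.244°.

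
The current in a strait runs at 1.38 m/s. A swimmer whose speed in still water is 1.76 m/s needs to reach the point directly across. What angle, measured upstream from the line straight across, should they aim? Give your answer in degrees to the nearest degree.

52°

To cancel the current, the upstream component of the swimmer's velocity must equal the flow: 1.76 sin θ = 1.38.
sin θ = 1.38 / 1.76 = 0.7841.
θ = arcsin(0.7841) = 51.637°.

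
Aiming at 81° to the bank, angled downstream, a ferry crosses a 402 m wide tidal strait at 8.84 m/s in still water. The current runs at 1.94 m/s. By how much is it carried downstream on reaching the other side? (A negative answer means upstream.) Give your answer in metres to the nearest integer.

Perpendicular speed = 8.731 m/s; crossing time = 402 / 8.731 = 46.042 s.
Net downstream speed = 3.323 m/s.
Drift = 3.323 × 46.042 = 152.992 m (downstream).

153 m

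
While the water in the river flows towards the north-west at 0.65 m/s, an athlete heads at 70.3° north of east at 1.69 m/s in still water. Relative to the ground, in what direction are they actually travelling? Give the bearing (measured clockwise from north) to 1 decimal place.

Taking east as x and north as y: velocity relative to the water = (0.570, 1.591) m/s; the water relative to ground = (-0.460, 0.460) m/s.
Velocity relative to ground = (0.570, 1.591) + (-0.460, 0.460) = (0.110, 2.051) m/s.
Bearing = atan2(0.11, 2.05) = 3.07° clockwise from north.

003.1°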